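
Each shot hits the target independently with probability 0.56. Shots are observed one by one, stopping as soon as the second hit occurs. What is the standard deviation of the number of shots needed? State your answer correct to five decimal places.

Y = total shots until the second success; negative binomial with r=2, p=0.56.
SD(Y) = √[r(1−p)/p²] = √(2.8061224) = 1.6751485

1.67515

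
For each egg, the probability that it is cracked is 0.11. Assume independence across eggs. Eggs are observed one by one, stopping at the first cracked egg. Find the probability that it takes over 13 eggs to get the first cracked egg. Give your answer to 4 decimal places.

0.2198

Y = number of eggs to the first success; geometric, p = 0.11.
P(Y > 13) = P(first 13 all fail) = (1−p)^13 = 0.219821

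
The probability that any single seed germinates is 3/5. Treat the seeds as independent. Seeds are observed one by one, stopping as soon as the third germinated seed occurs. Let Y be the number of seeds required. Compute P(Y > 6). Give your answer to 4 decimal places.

Needing more than 6 seeds ⇔ fewer than 3 successes in the first 6. With X ~ Binomial(6, 0.60), P(Y > 6) = P(X ≤ 2).
  k=0: C(6,0)·0.60^0·0.40^6 = 0.004096
  k=1: C(6,1)·0.60^1·0.40^5 = 0.036864
  k=2: C(6,2)·0.60^2·0.40^4 = 0.138240
P(X ≤ 2) = 0.179200

0.1792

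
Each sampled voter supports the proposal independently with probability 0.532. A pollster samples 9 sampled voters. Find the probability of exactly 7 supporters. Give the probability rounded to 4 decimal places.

0.0951

X ~ Binomial(n=9, p=0.532).
P(X=7) = C(9,7) · p^7 · (1−p)^2
= 36 · 0.012061 · 0.21902 = 0.095099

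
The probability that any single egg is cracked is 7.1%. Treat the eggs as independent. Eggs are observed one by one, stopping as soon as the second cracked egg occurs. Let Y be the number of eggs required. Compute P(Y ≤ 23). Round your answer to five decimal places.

0.49310

Finishing within 23 eggs ⇔ at least 2 successes in the first 23. With X ~ Binomial(23, 0.071), P(Y ≤ 23) = 1 − P(X ≤ 1).
  k=0: C(23,0)·0.071^0·0.929^23 = 0.1838067
  k=1: C(23,1)·0.071^1·0.929^22 = 0.3230962
1 − 0.5069030 = 0.4930970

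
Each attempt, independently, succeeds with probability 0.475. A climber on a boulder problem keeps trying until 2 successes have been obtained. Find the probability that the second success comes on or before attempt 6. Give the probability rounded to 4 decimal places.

Finishing within 6 attempts ⇔ at least 2 successes in the first 6. With X ~ Binomial(6, 0.475), P(Y ≤ 6) = 1 − P(X ≤ 1).
  k=0: C(6,0)·0.475^0·0.525^6 = 0.020939
  k=1: C(6,1)·0.475^1·0.525^5 = 0.113669
1 − 0.134608 = 0.865392

0.8654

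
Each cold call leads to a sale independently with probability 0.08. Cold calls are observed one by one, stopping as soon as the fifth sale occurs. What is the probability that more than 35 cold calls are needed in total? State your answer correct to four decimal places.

0.8557

Needing more than 35 cold calls ⇔ fewer than 5 successes in the first 35. With X ~ Binomial(35, 0.08), P(Y > 35) = P(X ≤ 4).
  k=0: C(35,0)·0.08^0·0.92^35 = 0.054022
  k=1: C(35,1)·0.08^1·0.92^34 = 0.164416
  k=2: C(35,2)·0.08^2·0.92^33 = 0.243050
  k=3: C(35,3)·0.08^3·0.92^32 = 0.232482
  k=4: C(35,4)·0.08^4·0.92^31 = 0.161727
P(X ≤ 4) = 0.855698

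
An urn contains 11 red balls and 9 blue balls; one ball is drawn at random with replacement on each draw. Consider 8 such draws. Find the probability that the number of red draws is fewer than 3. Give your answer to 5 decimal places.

X ~ Binomial(8, 0.55); P(X ≤ 2) = Σ C(8,k) p^k (1−p)^(8−k) over k:
  k=0: C(8,0)·0.55^0·0.45^8 = 0.0016815
  k=1: C(8,1)·0.55^1·0.45^7 = 0.0164415
  k=2: C(8,2)·0.55^2·0.45^6 = 0.0703329
Total = 0.0884559

0.08846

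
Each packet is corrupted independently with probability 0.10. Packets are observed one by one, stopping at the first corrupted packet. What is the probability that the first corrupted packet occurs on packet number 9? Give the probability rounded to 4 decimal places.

Geometric (trials to first success), p = 0.10.
P(Y = 9) = (1−p)^8 · p = 0.43047 · 0.10 = 0.043047

0.0430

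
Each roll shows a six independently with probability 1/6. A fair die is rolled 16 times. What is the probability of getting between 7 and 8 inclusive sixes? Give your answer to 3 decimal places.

0.010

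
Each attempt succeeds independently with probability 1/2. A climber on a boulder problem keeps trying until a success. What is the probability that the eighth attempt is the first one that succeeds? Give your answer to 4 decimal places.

Geometric (trials to first success), p = 0.50.
P(Y = 8) = (1−p)^7 · p = 0.0078125 · 0.50 = 0.003906

0.0039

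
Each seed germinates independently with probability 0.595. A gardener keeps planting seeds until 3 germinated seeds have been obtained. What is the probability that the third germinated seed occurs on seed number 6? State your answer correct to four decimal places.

Y = trial on which the third success occurs; negative binomial, r=3, p=0.595.
P(Y=6) = C(5,2) · p^3 · (1−p)^3
= 10 · 0.21064 · 0.06643 = 0.139932

0.1399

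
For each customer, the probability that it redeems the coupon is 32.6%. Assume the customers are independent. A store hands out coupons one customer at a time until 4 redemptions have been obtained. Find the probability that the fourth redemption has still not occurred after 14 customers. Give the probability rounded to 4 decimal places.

0.2805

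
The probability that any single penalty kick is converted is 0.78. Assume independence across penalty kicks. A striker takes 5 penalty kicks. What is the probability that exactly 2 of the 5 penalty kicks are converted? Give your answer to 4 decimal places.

0.0648

X ~ Binomial(n=5, p=0.78).
P(X=2) = C(5,2) · p^2 · (1−p)^3
= 10 · 0.6084 · 0.010648 = 0.064782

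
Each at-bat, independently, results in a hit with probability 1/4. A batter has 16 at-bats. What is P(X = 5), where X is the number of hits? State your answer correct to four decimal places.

0.1802

X ~ Binomial(n=16, p=0.25).
P(X=5) = C(16,5) · p^5 · (1−p)^11
= 4368 · 0.00097656 · 0.042235 = 0.180159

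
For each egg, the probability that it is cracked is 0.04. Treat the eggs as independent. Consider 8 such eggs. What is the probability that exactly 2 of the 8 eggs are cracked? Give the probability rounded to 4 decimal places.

0.0351

X ~ Binomial(n=8, p=0.04).
P(X=2) = C(8,2) · p^2 · (1−p)^6
= 28 · 0.0016 · 0.78276 = 0.035068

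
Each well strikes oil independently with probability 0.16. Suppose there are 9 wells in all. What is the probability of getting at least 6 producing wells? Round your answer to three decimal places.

0.001

X ~ Binomial(9, 0.16); P(X ≥ 6) = Σ C(9,k) p^k (1−p)^(9−k) over k:
  k=6: C(9,6)·0.16^6·0.84^3 = 0.00084
  k=7: C(9,7)·0.16^7·0.84^2 = 0.00007
  k=8: C(9,8)·0.16^8·0.84^1 = 0.00000
  k=9: C(9,9)·0.16^9·0.84^0 = 0.00000
Total = 0.00091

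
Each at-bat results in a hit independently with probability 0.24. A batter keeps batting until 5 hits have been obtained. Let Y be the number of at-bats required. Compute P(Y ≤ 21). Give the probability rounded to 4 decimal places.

Finishing within 21 at-bats ⇔ at least 5 successes in the first 21. With X ~ Binomial(21, 0.24), P(Y ≤ 21) = 1 − P(X ≤ 4).
  k=0: C(21,0)·0.24^0·0.76^21 = 0.003141
  k=1: C(21,1)·0.24^1·0.76^20 = 0.020831
  k=2: C(21,2)·0.24^2·0.76^19 = 0.065781
  k=3: C(21,3)·0.24^3·0.76^18 = 0.131562
  k=4: C(21,4)·0.24^4·0.76^17 = 0.186956
1 − 0.408271 = 0.591729

0.5917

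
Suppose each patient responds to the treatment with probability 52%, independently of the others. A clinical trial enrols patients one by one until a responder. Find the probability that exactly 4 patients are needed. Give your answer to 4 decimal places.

Geometric (trials to first success), p = 0.52.
P(Y = 4) = (1−p)^3 · p = 0.11059 · 0.52 = 0.057508

0.0575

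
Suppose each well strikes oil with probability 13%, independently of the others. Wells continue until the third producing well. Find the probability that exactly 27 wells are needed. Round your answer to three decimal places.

0.025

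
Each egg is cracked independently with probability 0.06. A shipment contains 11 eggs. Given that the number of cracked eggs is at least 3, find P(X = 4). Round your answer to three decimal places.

X ~ Binomial(11, 0.06). Want P(X=4 | X≥3) = P(X=4) / P(X≥3).
P(X=4) = C(11,4)·0.06^4·0.94^7 = 0.00277
P(X≥3) = 1 − 0.50630 − 0.35549 − 0.11345 = 0.02476
Ratio = 0.00277 / 0.02476 = 0.11200

0.112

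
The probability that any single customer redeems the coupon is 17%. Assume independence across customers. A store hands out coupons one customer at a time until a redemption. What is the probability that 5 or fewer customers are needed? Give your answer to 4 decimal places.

Y = number of customers to the first success; geometric, p = 0.17.
P(Y ≤ 5) = 1 − (1−p)^5 = 1 − 0.393904 = 0.606096

0.6061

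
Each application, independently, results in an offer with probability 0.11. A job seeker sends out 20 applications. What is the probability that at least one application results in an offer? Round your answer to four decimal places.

P(at least one) = 1 − P(none) = 1 − (1 − 0.11)^20
= 1 − 0.097230 = 0.902770

0.9028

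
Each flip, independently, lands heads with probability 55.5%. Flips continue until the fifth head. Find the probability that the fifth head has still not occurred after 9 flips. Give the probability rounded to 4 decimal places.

0.3668

Needing more than 9 flips ⇔ fewer than 5 successes in the first 9. With X ~ Binomial(9, 0.555), P(Y > 9) = P(X ≤ 4).
  k=0: C(9,0)·0.555^0·0.445^9 = 0.000684
  k=1: C(9,1)·0.555^1·0.445^8 = 0.007681
  k=2: C(9,2)·0.555^2·0.445^7 = 0.038319
  k=3: C(9,3)·0.555^3·0.445^6 = 0.111511
  k=4: C(9,4)·0.555^4·0.445^5 = 0.208614
P(X ≤ 4) = 0.366808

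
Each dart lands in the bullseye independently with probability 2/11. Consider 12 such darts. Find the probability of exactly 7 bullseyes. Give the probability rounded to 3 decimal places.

0.002

X ~ Binomial(n=12, p=0.181818).
P(X=7) = C(12,7) · p^7 · (1−p)^5
= 792 · 6.5684e-06 · 0.36665 = 0.00191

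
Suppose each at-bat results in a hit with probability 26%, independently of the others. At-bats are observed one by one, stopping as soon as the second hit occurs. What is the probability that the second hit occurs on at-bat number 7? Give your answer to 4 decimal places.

Y = trial on which the second success occurs; negative binomial, r=2, p=0.26.
P(Y=7) = C(6,1) · p^2 · (1−p)^5
= 6 · 0.0676 · 0.2219 = 0.090003

0.0900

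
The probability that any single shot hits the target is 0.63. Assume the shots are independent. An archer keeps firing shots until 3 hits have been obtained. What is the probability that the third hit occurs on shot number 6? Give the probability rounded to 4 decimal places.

Y = trial on which the third success occurs; negative binomial, r=3, p=0.63.
P(Y=6) = C(5,2) · p^3 · (1−p)^3
= 10 · 0.25005 · 0.050653 = 0.126656

0.1267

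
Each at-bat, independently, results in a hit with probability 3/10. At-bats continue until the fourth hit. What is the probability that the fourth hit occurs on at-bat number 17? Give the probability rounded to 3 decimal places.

Y = trial on which the fourth success occurs; negative binomial, r=4, p=0.30.
P(Y=17) = C(16,3) · p^4 · (1−p)^13
= 560 · 0.0081 · 0.0096889 = 0.04395

0.044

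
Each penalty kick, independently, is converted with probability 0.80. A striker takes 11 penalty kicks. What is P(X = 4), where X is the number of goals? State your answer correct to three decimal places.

0.002

X ~ Binomial(n=11, p=0.80).
P(X=4) = C(11,4) · p^4 · (1−p)^7
= 330 · 0.4096 · 1.28e-05 = 0.00173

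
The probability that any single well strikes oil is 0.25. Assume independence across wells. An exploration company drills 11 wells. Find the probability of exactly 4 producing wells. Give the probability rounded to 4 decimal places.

X ~ Binomial(n=11, p=0.25).
P(X=4) = C(11,4) · p^4 · (1−p)^7
= 330 · 0.0039062 · 0.13348 = 0.172069

0.1721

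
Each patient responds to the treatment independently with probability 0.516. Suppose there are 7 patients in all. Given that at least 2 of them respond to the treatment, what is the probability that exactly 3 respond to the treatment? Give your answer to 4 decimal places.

X ~ Binomial(7, 0.516). Want P(X=3 | X≥2) = P(X=3) / P(X≥2).
P(X=3) = C(7,3)·0.516^3·0.484^4 = 0.263875
P(X≥2) = 1 − 0.006222 − 0.046432 = 0.947346
Ratio = 0.263875 / 0.947346 = 0.278542

0.2785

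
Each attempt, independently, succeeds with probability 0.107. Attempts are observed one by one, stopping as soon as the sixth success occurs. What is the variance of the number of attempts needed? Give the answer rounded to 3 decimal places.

Y = total attempts until the sixth success; negative binomial with r=6, p=0.107.
Var(Y) = r(1−p)/p² = 6·0.893 / 0.107² = 467.98847

467.988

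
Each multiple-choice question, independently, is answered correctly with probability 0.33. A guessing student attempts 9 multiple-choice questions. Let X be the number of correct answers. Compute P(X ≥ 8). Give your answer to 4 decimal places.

0.0009

X ~ Binomial(9, 0.33); P(X ≥ 8) = Σ C(9,k) p^k (1−p)^(9−k) over k:
  k=8: C(9,8)·0.33^8·0.67^1 = 0.000848
  k=9: C(9,9)·0.33^9·0.67^0 = 0.000046
Total = 0.000894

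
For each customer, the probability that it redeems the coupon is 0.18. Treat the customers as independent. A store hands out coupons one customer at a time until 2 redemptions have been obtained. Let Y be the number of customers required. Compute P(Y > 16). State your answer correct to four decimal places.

0.1885

Needing more than 16 customers ⇔ fewer than 2 successes in the first 16. With X ~ Binomial(16, 0.18), P(Y > 16) = P(X ≤ 1).
  k=0: C(16,0)·0.18^0·0.82^16 = 0.041785
  k=1: C(16,1)·0.18^1·0.82^15 = 0.146757
P(X ≤ 1) = 0.188543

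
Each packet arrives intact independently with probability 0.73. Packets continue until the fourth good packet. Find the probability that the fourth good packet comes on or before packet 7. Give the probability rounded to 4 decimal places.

0.9095

Finishing within 7 packets ⇔ at least 4 successes in the first 7. With X ~ Binomial(7, 0.73), P(Y ≤ 7) = 1 − P(X ≤ 3).
  k=0: C(7,0)·0.73^0·0.27^7 = 0.000105
  k=1: C(7,1)·0.73^1·0.27^6 = 0.001980
  k=2: C(7,2)·0.73^2·0.27^5 = 0.016058
  k=3: C(7,3)·0.73^3·0.27^4 = 0.072359
1 − 0.090501 = 0.909499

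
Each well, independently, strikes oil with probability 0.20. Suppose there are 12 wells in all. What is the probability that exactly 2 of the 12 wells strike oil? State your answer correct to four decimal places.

0.2835

X ~ Binomial(n=12, p=0.20).
P(X=2) = C(12,2) · p^2 · (1−p)^10
= 66 · 0.04 · 0.10737 = 0.283468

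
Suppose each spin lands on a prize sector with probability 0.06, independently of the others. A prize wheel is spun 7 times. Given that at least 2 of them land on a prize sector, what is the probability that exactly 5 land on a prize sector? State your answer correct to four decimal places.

X ~ Binomial(7, 0.06). Want P(X=5 | X≥2) = P(X=5) / P(X≥2).
P(X=5) = C(7,5)·0.06^5·0.94^2 = 0.000014
P(X≥2) = 1 − 0.648478 − 0.289745 = 0.061777
Ratio = 0.000014 / 0.061777 = 0.000234

0.0002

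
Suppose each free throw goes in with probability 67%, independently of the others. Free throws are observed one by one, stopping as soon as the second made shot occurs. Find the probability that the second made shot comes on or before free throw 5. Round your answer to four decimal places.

Finishing within 5 free throws ⇔ at least 2 successes in the first 5. With X ~ Binomial(5, 0.67), P(Y ≤ 5) = 1 − P(X ≤ 1).
  k=0: C(5,0)·0.67^0·0.33^5 = 0.003914
  k=1: C(5,1)·0.67^1·0.33^4 = 0.039728
1 − 0.043642 = 0.956358

0.9564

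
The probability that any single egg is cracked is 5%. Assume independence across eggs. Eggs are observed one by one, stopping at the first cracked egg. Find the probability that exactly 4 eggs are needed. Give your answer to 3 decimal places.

0.043

Geometric (trials to first success), p = 0.05.
P(Y = 4) = (1−p)^3 · p = 0.85737 · 0.05 = 0.04287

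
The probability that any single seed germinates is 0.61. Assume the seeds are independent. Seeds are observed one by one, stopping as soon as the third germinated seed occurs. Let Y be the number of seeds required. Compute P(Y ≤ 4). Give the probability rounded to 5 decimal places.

0.49255

Finishing within 4 seeds ⇔ at least 3 successes in the first 4. With X ~ Binomial(4, 0.61), P(Y ≤ 4) = 1 − P(X ≤ 2).
  k=0: C(4,0)·0.61^0·0.39^4 = 0.0231344
  k=1: C(4,1)·0.61^1·0.39^3 = 0.1447384
  k=2: C(4,2)·0.61^2·0.39^2 = 0.3395785
1 − 0.5074512 = 0.4925488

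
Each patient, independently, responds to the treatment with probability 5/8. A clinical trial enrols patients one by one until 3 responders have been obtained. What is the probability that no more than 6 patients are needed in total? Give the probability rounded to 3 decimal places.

0.854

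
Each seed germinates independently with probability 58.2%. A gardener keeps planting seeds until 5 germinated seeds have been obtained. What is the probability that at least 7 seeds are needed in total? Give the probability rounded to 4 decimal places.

0.7937

Needing more than 6 seeds ⇔ fewer than 5 successes in the first 6. With X ~ Binomial(6, 0.582), P(Y > 6) = P(X ≤ 4).
  k=0: C(6,0)·0.582^0·0.418^6 = 0.005334
  k=1: C(6,1)·0.582^1·0.418^5 = 0.044561
  k=2: C(6,2)·0.582^2·0.418^4 = 0.155111
  k=3: C(6,3)·0.582^3·0.418^3 = 0.287957
  k=4: C(6,4)·0.582^4·0.418^2 = 0.300702
P(X ≤ 4) = 0.793665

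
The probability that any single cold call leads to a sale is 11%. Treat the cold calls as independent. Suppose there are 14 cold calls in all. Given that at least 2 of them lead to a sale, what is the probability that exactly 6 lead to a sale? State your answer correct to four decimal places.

X ~ Binomial(14, 0.11). Want P(X=6 | X≥2) = P(X=6) / P(X≥2).
P(X=6) = C(14,6)·0.11^6·0.89^8 = 0.002094
P(X≥2) = 1 − 0.195641 − 0.338525 = 0.465834
Ratio = 0.002094 / 0.465834 = 0.004496

0.0045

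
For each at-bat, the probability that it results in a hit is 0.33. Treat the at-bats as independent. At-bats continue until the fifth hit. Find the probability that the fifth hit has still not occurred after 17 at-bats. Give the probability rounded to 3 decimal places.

Needing more than 17 at-bats ⇔ fewer than 5 successes in the first 17. With X ~ Binomial(17, 0.33), P(Y > 17) = P(X ≤ 4).
  k=0: C(17,0)·0.33^0·0.67^17 = 0.00110
  k=1: C(17,1)·0.33^1·0.67^16 = 0.00925
  k=2: C(17,2)·0.33^2·0.67^15 = 0.03645
  k=3: C(17,3)·0.33^3·0.67^14 = 0.08976
  k=4: C(17,4)·0.33^4·0.67^13 = 0.15474
P(X ≤ 4) = 0.29131

0.291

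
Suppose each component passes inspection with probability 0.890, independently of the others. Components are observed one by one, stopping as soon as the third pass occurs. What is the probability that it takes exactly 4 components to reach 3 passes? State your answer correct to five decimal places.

0.23264

Y = trial on which the third success occurs; negative binomial, r=3, p=0.89.
P(Y=4) = C(3,2) · p^3 · (1−p)^1
= 3 · 0.70497 · 0.11 = 0.2326398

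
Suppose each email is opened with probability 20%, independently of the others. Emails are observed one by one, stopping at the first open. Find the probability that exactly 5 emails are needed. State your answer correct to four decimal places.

0.0819

Geometric (trials to first success), p = 0.20.
P(Y = 5) = (1−p)^4 · p = 0.4096 · 0.20 = 0.081920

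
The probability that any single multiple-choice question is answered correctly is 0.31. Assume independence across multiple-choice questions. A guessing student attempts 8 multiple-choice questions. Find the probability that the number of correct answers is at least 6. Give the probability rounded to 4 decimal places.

0.0134

X ~ Binomial(8, 0.31); P(X ≥ 6) = Σ C(8,k) p^k (1−p)^(8−k) over k:
  k=6: C(8,6)·0.31^6·0.69^2 = 0.011831
  k=7: C(8,7)·0.31^7·0.69^1 = 0.001519
  k=8: C(8,8)·0.31^8·0.69^0 = 0.000085
Total = 0.013435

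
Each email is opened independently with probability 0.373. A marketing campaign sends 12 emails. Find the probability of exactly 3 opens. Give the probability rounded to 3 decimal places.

X ~ Binomial(n=12, p=0.373).
P(X=3) = C(12,3) · p^3 · (1−p)^9
= 220 · 0.051895 · 0.014976 = 0.17098

0.171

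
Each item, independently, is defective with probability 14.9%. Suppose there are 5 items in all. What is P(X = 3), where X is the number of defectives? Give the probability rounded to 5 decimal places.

0.02396

X ~ Binomial(n=5, p=0.149).
P(X=3) = C(5,3) · p^3 · (1−p)^2
= 10 · 0.0033079 · 0.7242 = 0.0239562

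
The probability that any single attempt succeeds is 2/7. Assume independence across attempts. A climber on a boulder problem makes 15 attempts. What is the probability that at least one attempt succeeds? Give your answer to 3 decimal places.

P(at least one) = 1 − P(none) = 1 − (1 − 0.285714)^15
= 1 − 0.00643 = 0.99357

0.994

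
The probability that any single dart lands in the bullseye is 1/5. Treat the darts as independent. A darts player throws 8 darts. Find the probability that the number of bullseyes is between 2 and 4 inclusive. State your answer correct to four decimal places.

X ~ Binomial(8, 0.20); P(2 ≤ X ≤ 4) = Σ C(8,k) p^k (1−p)^(8−k) over k:
  k=2: C(8,2)·0.20^2·0.80^6 = 0.293601
  k=3: C(8,3)·0.20^3·0.80^5 = 0.146801
  k=4: C(8,4)·0.20^4·0.80^4 = 0.045875
Total = 0.486277

0.4863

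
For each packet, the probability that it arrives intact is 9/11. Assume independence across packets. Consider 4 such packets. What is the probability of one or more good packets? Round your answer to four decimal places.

P(at least one) = 1 − P(none) = 1 − (1 − 0.818182)^4
= 1 − 0.001093 = 0.998907

0.9989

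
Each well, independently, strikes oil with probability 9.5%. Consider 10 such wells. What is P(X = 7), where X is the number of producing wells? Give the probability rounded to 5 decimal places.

X ~ Binomial(n=10, p=0.095).
P(X=7) = C(10,7) · p^7 · (1−p)^3
= 120 · 6.9834e-08 · 0.74122 = 0.0000062

0.00001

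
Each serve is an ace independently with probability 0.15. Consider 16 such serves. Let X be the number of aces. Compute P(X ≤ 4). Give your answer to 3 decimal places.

0.921

X ~ Binomial(16, 0.15); P(X ≤ 4) = Σ C(16,k) p^k (1−p)^(16−k) over k:
  k=0: C(16,0)·0.15^0·0.85^16 = 0.07425
  k=1: C(16,1)·0.15^1·0.85^15 = 0.20965
  k=2: C(16,2)·0.15^2·0.85^14 = 0.27748
  k=3: C(16,3)·0.15^3·0.85^13 = 0.22851
  k=4: C(16,4)·0.15^4·0.85^12 = 0.13106
Total = 0.92095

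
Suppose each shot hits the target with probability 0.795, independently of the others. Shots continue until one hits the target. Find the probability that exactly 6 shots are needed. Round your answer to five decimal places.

Geometric (trials to first success), p = 0.795.
P(Y = 6) = (1−p)^5 · p = 0.00036205 · 0.795 = 0.0002878

0.00029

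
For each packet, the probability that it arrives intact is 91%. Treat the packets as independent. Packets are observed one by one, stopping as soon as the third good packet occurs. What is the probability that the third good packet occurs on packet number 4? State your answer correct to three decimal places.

Y = trial on which the third success occurs; negative binomial, r=3, p=0.91.
P(Y=4) = C(3,2) · p^3 · (1−p)^1
= 3 · 0.75357 · 0.09 = 0.20346

0.203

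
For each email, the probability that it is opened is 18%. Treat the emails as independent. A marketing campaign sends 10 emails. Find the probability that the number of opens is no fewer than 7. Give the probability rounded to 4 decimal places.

X ~ Binomial(10, 0.18); P(X ≥ 7) = Σ C(10,k) p^k (1−p)^(10−k) over k:
  k=7: C(10,7)·0.18^7·0.82^3 = 0.000405
  k=8: C(10,8)·0.18^8·0.82^2 = 0.000033
  k=9: C(10,9)·0.18^9·0.82^1 = 0.000002
  k=10: C(10,10)·0.18^10·0.82^0 = 0.000000
Total = 0.000440

0.0004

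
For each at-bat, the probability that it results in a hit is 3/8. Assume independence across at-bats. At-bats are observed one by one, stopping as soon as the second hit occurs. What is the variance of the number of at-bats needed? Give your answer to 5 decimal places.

8.88889

Y = total at-bats until the second success; negative binomial with r=2, p=0.375.
Var(Y) = r(1−p)/p² = 2·0.625 / 0.375² = 8.8888889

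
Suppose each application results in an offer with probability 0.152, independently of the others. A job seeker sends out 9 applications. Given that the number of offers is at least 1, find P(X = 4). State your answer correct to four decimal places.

0.0381

X ~ Binomial(9, 0.152). Want P(X=4 | X≥1) = P(X=4) / P(X≥1).
P(X=4) = C(9,4)·0.152^4·0.848^5 = 0.029493
P(X≥1) = 1 − 0.226758 = 0.773242
Ratio = 0.029493 / 0.773242 = 0.038142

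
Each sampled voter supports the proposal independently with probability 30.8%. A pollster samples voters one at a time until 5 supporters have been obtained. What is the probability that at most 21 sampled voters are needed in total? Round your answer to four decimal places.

0.8227

Finishing within 21 sampled voters ⇔ at least 5 successes in the first 21. With X ~ Binomial(21, 0.308), P(Y ≤ 21) = 1 − P(X ≤ 4).
  k=0: C(21,0)·0.308^0·0.692^21 = 0.000439
  k=1: C(21,1)·0.308^1·0.692^20 = 0.004101
  k=2: C(21,2)·0.308^2·0.692^19 = 0.018253
  k=3: C(21,3)·0.308^3·0.692^18 = 0.051453
  k=4: C(21,4)·0.308^4·0.692^17 = 0.103055
1 − 0.177302 = 0.822698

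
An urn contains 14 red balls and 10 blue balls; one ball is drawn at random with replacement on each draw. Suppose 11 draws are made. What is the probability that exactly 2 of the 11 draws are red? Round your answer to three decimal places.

0.007

X ~ Binomial(n=11, p=0.583333).
P(X=2) = C(11,2) · p^2 · (1−p)^9
= 55 · 0.34028 · 0.00037853 = 0.00708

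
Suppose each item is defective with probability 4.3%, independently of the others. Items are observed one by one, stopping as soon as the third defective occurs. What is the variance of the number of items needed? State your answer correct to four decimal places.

1552.7312

Y = total items until the third success; negative binomial with r=3, p=0.043.
Var(Y) = r(1−p)/p² = 3·0.957 / 0.043² = 1552.731206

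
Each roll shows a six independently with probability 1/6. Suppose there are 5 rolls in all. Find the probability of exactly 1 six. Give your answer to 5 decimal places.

X ~ Binomial(n=5, p=0.166667).
P(X=1) = C(5,1) · p^1 · (1−p)^4
= 5 · 0.16667 · 0.48225 = 0.4018776

0.40188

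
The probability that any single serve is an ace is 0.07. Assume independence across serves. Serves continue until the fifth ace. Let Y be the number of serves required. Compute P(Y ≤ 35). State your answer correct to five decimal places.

0.09484

Finishing within 35 serves ⇔ at least 5 successes in the first 35. With X ~ Binomial(35, 0.07), P(Y ≤ 35) = 1 − P(X ≤ 4).
  k=0: C(35,0)·0.07^0·0.93^35 = 0.0788684
  k=1: C(35,1)·0.07^1·0.93^34 = 0.2077717
  k=2: C(35,2)·0.07^2·0.93^33 = 0.2658584
  k=3: C(35,3)·0.07^3·0.93^32 = 0.2201193
  k=4: C(35,4)·0.07^4·0.93^31 = 0.1325450
1 − 0.9051627 = 0.0948373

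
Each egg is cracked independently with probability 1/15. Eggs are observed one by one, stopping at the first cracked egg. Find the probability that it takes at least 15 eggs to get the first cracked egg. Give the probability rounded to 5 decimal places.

Y = number of eggs to the first success; geometric, p = 0.066667.
P(Y > 14) = P(first 14 all fail) = (1−p)^14 = 0.3806404

0.38064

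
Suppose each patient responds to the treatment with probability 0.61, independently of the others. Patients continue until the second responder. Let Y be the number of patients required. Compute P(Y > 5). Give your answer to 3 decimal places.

Needing more than 5 patients ⇔ fewer than 2 successes in the first 5. With X ~ Binomial(5, 0.61), P(Y > 5) = P(X ≤ 1).
  k=0: C(5,0)·0.61^0·0.39^5 = 0.00902
  k=1: C(5,1)·0.61^1·0.39^4 = 0.07056
P(X ≤ 1) = 0.07958

0.080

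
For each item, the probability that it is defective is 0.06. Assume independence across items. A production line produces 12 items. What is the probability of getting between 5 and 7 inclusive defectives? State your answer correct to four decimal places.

0.0004

X ~ Binomial(12, 0.06); P(5 ≤ X ≤ 7) = Σ C(12,k) p^k (1−p)^(12−k) over k:
  k=5: C(12,5)·0.06^5·0.94^7 = 0.000399
  k=6: C(12,6)·0.06^6·0.94^6 = 0.000030
  k=7: C(12,7)·0.06^7·0.94^5 = 0.000002
Total = 0.000431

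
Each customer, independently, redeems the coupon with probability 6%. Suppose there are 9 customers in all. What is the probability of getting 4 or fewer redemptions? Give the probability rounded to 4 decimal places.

X ~ Binomial(9, 0.06); P(X ≤ 4) = Σ C(9,k) p^k (1−p)^(9−k) over k:
  k=0: C(9,0)·0.06^0·0.94^9 = 0.572995
  k=1: C(9,1)·0.06^1·0.94^8 = 0.329167
  k=2: C(9,2)·0.06^2·0.94^7 = 0.084043
  k=3: C(9,3)·0.06^3·0.94^6 = 0.012517
  k=4: C(9,4)·0.06^4·0.94^5 = 0.001198
Total = 0.999920

0.9999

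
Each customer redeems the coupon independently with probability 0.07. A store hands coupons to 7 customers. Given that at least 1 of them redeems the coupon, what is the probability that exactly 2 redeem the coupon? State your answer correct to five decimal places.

0.17973

X ~ Binomial(7, 0.07). Want P(X=2 | X≥1) = P(X=2) / P(X≥1).
P(X=2) = C(7,2)·0.07^2·0.93^5 = 0.0715863
P(X≥1) = 1 − 0.6017009 = 0.3982991
Ratio = 0.0715863 / 0.3982991 = 0.1797301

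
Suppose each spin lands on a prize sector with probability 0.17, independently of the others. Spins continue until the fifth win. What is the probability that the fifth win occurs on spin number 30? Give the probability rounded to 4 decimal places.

0.0320

Y = trial on which the fifth success occurs; negative binomial, r=5, p=0.17.
P(Y=30) = C(29,4) · p^5 · (1−p)^25
= 23751 · 0.00014199 · 0.0094831 = 0.031980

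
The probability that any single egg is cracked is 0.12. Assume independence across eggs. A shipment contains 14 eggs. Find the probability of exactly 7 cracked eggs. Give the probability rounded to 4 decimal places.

X ~ Binomial(n=14, p=0.12).
P(X=7) = C(14,7) · p^7 · (1−p)^7
= 3432 · 3.5832e-07 · 0.40868 = 0.000503

0.0005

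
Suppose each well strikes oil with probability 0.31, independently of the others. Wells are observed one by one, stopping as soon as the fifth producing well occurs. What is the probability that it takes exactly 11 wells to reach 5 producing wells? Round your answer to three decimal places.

0.065

Y = trial on which the fifth success occurs; negative binomial, r=5, p=0.31.
P(Y=11) = C(10,4) · p^5 · (1−p)^6
= 210 · 0.0028629 · 0.10792 = 0.06488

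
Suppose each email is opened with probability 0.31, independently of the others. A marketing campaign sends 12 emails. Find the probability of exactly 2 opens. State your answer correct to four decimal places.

0.1552

X ~ Binomial(n=12, p=0.31).
P(X=2) = C(12,2) · p^2 · (1−p)^10
= 66 · 0.0961 · 0.024462 = 0.155152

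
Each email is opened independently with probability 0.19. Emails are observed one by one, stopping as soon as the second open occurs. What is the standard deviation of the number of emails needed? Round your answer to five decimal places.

6.69891

Y = total emails until the second success; negative binomial with r=2, p=0.19.
SD(Y) = √[r(1−p)/p²] = √(44.8753463) = 6.6989063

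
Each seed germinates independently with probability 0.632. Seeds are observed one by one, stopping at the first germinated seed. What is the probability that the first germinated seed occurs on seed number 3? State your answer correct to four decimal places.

Geometric (trials to first success), p = 0.632.
P(Y = 3) = (1−p)^2 · p = 0.13542 · 0.632 = 0.085588

0.0856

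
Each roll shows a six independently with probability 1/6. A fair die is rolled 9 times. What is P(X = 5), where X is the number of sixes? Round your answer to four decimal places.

0.0078

X ~ Binomial(n=9, p=0.166667).
P(X=5) = C(9,5) · p^5 · (1−p)^4
= 126 · 0.0001286 · 0.48225 = 0.007814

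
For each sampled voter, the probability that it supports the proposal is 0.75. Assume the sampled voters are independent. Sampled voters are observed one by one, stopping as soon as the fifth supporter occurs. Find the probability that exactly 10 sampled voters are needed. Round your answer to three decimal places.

Y = trial on which the fifth success occurs; negative binomial, r=5, p=0.75.
P(Y=10) = C(9,4) · p^5 · (1−p)^5
= 126 · 0.2373 · 0.00097656 = 0.02920

0.029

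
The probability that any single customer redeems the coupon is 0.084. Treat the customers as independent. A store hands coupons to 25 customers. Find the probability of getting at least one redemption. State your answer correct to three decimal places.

0.888

P(at least one) = 1 − P(none) = 1 − (1 − 0.084)^25
= 1 − 0.11153 = 0.88847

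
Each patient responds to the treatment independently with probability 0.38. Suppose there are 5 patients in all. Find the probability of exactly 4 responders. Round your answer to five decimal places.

0.06464

X ~ Binomial(n=5, p=0.38).
P(X=4) = C(5,4) · p^4 · (1−p)^1
= 5 · 0.020851 · 0.62 = 0.0646392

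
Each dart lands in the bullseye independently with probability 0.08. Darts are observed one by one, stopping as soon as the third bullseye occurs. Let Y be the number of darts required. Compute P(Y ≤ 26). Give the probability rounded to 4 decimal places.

0.3457

Finishing within 26 darts ⇔ at least 3 successes in the first 26. With X ~ Binomial(26, 0.08), P(Y ≤ 26) = 1 − P(X ≤ 2).
  k=0: C(26,0)·0.08^0·0.92^26 = 0.114415
  k=1: C(26,1)·0.08^1·0.92^25 = 0.258678
  k=2: C(26,2)·0.08^2·0.92^24 = 0.281171
1 − 0.654264 = 0.345736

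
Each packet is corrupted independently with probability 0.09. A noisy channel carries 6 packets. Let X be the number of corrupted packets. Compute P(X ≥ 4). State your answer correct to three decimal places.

0.001

X ~ Binomial(6, 0.09); P(X ≥ 4) = Σ C(6,k) p^k (1−p)^(6−k) over k:
  k=4: C(6,4)·0.09^4·0.91^2 = 0.00081
  k=5: C(6,5)·0.09^5·0.91^1 = 0.00003
  k=6: C(6,6)·0.09^6·0.91^0 = 0.00000
Total = 0.00085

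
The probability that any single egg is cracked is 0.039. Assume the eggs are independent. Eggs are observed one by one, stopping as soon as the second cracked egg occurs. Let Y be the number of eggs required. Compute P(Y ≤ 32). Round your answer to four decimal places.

0.3564

Finishing within 32 eggs ⇔ at least 2 successes in the first 32. With X ~ Binomial(32, 0.039), P(Y ≤ 32) = 1 − P(X ≤ 1).
  k=0: C(32,0)·0.039^0·0.961^32 = 0.279994
  k=1: C(32,1)·0.039^1·0.961^31 = 0.363613
1 − 0.643607 = 0.356393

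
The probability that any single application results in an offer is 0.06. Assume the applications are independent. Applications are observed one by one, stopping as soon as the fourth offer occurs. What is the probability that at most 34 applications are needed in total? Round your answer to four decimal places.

0.1446

Finishing within 34 applications ⇔ at least 4 successes in the first 34. With X ~ Binomial(34, 0.06), P(Y ≤ 34) = 1 − P(X ≤ 3).
  k=0: C(34,0)·0.06^0·0.94^34 = 0.121996
  k=1: C(34,1)·0.06^1·0.94^33 = 0.264758
  k=2: C(34,2)·0.06^2·0.94^32 = 0.278841
  k=3: C(34,3)·0.06^3·0.94^31 = 0.189849
1 − 0.855445 = 0.144555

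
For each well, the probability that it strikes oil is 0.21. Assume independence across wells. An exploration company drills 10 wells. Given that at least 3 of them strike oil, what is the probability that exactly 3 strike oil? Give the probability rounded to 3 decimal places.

X ~ Binomial(10, 0.21). Want P(X=3 | X≥3) = P(X=3) / P(X≥3).
P(X=3) = C(10,3)·0.21^3·0.79^7 = 0.21342
P(X≥3) = 1 − 0.09468 − 0.25169 − 0.30107 = 0.35256
Ratio = 0.21342 / 0.35256 = 0.60534

0.605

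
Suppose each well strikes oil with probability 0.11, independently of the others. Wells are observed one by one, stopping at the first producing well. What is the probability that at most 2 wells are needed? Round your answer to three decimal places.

Y = number of wells to the first success; geometric, p = 0.11.
P(Y ≤ 2) = 1 − (1−p)^2 = 1 − 0.79210 = 0.20790

0.208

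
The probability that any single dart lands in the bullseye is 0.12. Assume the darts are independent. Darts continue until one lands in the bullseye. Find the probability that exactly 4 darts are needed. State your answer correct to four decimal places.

0.0818

Geometric (trials to first success), p = 0.12.
P(Y = 4) = (1−p)^3 · p = 0.68147 · 0.12 = 0.081777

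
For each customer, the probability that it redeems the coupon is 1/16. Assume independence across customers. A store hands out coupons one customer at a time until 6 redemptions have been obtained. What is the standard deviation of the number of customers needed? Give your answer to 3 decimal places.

37.947

Y = total customers until the sixth success; negative binomial with r=6, p=0.0625.
SD(Y) = √[r(1−p)/p²] = √(1440.00000) = 37.94733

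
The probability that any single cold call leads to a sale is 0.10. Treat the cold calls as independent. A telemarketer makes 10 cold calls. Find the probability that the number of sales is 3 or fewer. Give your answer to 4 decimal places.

0.9872

X ~ Binomial(10, 0.10); P(X ≤ 3) = Σ C(10,k) p^k (1−p)^(10−k) over k:
  k=0: C(10,0)·0.10^0·0.90^10 = 0.348678
  k=1: C(10,1)·0.10^1·0.90^9 = 0.387420
  k=2: C(10,2)·0.10^2·0.90^8 = 0.193710
  k=3: C(10,3)·0.10^3·0.90^7 = 0.057396
Total = 0.987205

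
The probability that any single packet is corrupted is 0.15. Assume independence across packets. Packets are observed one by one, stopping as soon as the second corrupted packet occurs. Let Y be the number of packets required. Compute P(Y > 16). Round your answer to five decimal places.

Needing more than 16 packets ⇔ fewer than 2 successes in the first 16. With X ~ Binomial(16, 0.15), P(Y > 16) = P(X ≤ 1).
  k=0: C(16,0)·0.15^0·0.85^16 = 0.0742511
  k=1: C(16,1)·0.15^1·0.85^15 = 0.2096501
P(X ≤ 1) = 0.2839012

0.28390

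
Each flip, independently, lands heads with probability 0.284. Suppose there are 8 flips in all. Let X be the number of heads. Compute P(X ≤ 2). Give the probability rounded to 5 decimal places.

0.59253

X ~ Binomial(8, 0.284); P(X ≤ 2) = Σ C(8,k) p^k (1−p)^(8−k) over k:
  k=0: C(8,0)·0.284^0·0.716^8 = 0.0690723
  k=1: C(8,1)·0.284^1·0.716^7 = 0.2191793
  k=2: C(8,2)·0.284^2·0.716^6 = 0.3042796
Total = 0.5925312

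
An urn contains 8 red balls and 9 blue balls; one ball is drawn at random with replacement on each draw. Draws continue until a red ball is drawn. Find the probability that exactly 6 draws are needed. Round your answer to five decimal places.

0.01957

Geometric (trials to first success), p = 0.470588.
P(Y = 6) = (1−p)^5 · p = 0.041588 · 0.470588 = 0.0195708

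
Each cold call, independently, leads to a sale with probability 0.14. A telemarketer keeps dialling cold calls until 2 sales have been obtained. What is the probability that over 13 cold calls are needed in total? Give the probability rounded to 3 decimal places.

0.439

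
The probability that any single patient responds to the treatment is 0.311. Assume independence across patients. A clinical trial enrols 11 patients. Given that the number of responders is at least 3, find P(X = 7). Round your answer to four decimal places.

0.0293

X ~ Binomial(11, 0.311). Want P(X=7 | X≥3) = P(X=7) / P(X≥3).
P(X=7) = C(11,7)·0.311^7·0.689^4 = 0.020927
P(X≥3) = 1 − 0.016612 − 0.082479 − 0.186147 = 0.714762
Ratio = 0.020927 / 0.714762 = 0.029279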